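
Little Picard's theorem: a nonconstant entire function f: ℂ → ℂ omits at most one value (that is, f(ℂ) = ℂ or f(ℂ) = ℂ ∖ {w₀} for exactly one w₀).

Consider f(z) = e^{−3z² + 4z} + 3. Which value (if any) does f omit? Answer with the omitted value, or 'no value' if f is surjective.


Little Picard bounds the complement of f(ℂ) to at most one point.
The exponent g(z) = −3z² + 4z is a nonconstant polynomial, hence surjective onto ℂ. So e^{g(z)} takes every value in {e^w : w ∈ ℂ} = ℂ ∖ {0}. Adding 3 shifts the range to ℂ ∖ {3}. f omits exactly 3.

Omitted value: 3.


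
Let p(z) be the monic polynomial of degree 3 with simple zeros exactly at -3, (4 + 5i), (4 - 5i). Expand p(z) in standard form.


The polynomial is p(z) = ∏_{α ∈ S} (z − α), where S = {-3, (4 + 5i), (4 - 5i)}.
Expanding the product yields: p(z) = z^3 -5·z^2 + 17·z + 123.
Note conjugate pairs combine to real quadratics: (z − (4+5i))(z − (4−5i)) = z² − 8z + 41.
The resulting polynomial has degree 3 and real coefficients as required.

p(z) = z^3 -5·z^2 + 17·z + 123.


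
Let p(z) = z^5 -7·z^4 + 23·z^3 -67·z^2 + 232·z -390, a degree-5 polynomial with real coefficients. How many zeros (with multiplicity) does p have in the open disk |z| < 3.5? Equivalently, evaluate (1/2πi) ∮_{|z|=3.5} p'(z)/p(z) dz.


The zeros of p are: 3, (3 + 2i), (3 - 2i), (-1 + 3i), (-1 - 3i).
Their magnitudes are: 3, 3.606, 3.606, 3.162, 3.162.
Zeros with |z| < R = 3.5: 3, (-1 + 3i), (-1 - 3i).
Count = 3.
By the argument principle, (1/2πi) ∮_{|z|=R} p'(z)/p(z) dz equals exactly this count.

Number of zeros inside |z| < 3.5: 3.


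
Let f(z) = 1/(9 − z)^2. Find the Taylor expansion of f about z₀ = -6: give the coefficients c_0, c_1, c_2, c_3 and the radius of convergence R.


Let w = z − z₀, so z = z₀ + w.
Then 9 − z = 9 − (z₀ + w) = (9 − z₀) − w = 15 − w.
f(z) = 1/(15 − w)^2 = (1/(15)^2) · (1 − w/(15))^{−2}.
By the binomial series (1−u)^{−2} = Σ_{n≥0} C(n+1, 1) u^n for |u|<1, with u = w/(15):
  c_n = C(n+1, 1) / (15)^(n+2).
  c_0 = 1/(15)^2 = 1/225.
  c_1 = 2/(15)^3 = 2/3375.
  c_2 = 3/(15)^4 = 1/16875.
  c_3 = 4/(15)^5 = 4/759375.
The series is valid for |w/d| < 1, i.e. |z − z₀| < |d|.
Radius of convergence: R = |9 − z₀| = |15| = 15 (distance from z₀ to the singularity z = 9).

c_0 = 1/225, c_1 = 2/3375, c_2 = 1/16875, c_3 = 4/759375; R = 15.


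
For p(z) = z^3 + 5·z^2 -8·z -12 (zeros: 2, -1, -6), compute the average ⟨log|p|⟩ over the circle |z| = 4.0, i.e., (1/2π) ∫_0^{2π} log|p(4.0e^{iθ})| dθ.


Zeros: -6, -1, 2; r = 4.0.
Inside |z| < r: -1, 2. Outside (|z| ≥ r): -6.
p(0) = -12, so log|p(0)| = log(12) = 2.4849.
Apply Jensen: I(r) = log|p(0)| + Σ_k log(r/|z_k|), summed over zeros inside |z| < r.
  log(r/|z_k|) for z_k = 2: log(4.0/2) = 0.6931
  log(r/|z_k|) for z_k = -1: log(4.0/1) = 1.3863
  Outside zeros (-6) contribute nothing to the Jensen sum.
Sum over inside zeros: 2.0794.
I(r) = log|p(0)| + (inside sum) = 2.4849 + 2.0794 = 4.5643.
Note: since some zeros are outside |z| ≤ r, the simplified n·log(r) form does NOT apply — only the inside zeros contribute.

I(r) ≈ 4.5643.


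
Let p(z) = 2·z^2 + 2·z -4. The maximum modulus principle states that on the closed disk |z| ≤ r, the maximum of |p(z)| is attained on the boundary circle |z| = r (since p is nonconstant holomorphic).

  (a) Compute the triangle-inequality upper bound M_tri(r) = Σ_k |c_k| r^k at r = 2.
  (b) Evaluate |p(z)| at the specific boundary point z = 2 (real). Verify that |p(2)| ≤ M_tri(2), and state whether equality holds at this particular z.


Coefficients: c_0 = -4, c_1 = 2, c_2 = 2. Radius r = 2.
Part (a). Triangle bound: M_tri(r) = Σ_k |c_k| r^k
  = |-4|·2^0 + |2|·2^1 + |2|·2^2
  = 4 + 4 + 8 = 16.
This bounds M(r) := max_{|z|=r} |p(z)| from above; equality holds iff all terms c_k z^k can be made to align in phase at a single z on |z|=r.
Part (b). At z = 2 (real, on the circle |z| = r):
  p(2) = (-4)·2^0 + (2)·2^1 + (2)·2^2 = 8.
  |p(2)| = 8.
Check: |p(2)| = 8 ≤ 16 = M_tri(2). ✓ Equality does not hold at z = 2 (the coefficients have mixed signs, so the terms do not all align in phase there).

M_tri(2) = 16; |p(2)| = 8; equality at z=2: no.


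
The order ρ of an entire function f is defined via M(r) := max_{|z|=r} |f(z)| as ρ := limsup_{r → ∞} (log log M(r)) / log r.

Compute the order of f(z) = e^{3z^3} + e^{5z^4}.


Each summand is entire of order 3 and 4 respectively (as in the single-exponential case). The order of a sum is at most the max of the orders, so ρ ≤ 4. For the lower bound: on |z|=r choose arg z so that 5z^4 is real positive; then |e^{5z^4}| = e^{5r^4} while |e^{3z^3}| ≤ e^{3r^3} = o(e^{5r^4}). So |f| ≥ e^{5r^4}(1 − o(1)) and ρ ≥ 4. Hence ρ = max(3, 4) = 4.
Therefore ρ = 4.

Order ρ = 4.


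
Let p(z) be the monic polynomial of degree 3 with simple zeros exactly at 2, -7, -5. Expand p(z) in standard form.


The polynomial is p(z) = ∏_{α ∈ S} (z − α), where S = {2, -7, -5}.
Expanding the product yields: p(z) = z^3 + 10·z^2 + 11·z -70.
The resulting polynomial has degree 3 and real coefficients as required.

p(z) = z^3 + 10·z^2 + 11·z -70.


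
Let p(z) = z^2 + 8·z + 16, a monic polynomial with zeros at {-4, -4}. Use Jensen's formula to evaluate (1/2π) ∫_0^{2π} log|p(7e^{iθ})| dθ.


Zeros: -4, -4; r = 7.
Inside |z| < r: -4, -4. Outside (|z| ≥ r): ∅.
p(0) = 16, so log|p(0)| = log(16) = 2.7726.
Apply Jensen: I(r) = log|p(0)| + Σ_k log(r/|z_k|), summed over zeros inside |z| < r.
  log(r/|z_k|) for z_k = -4: log(7/4) = 0.5596
  log(r/|z_k|) for z_k = -4: log(7/4) = 0.5596
Sum over inside zeros: 1.1192.
I(r) = log|p(0)| + (inside sum) = 2.7726 + 1.1192 = 3.8918.
Closed form (all zeros inside, monic): I(r) = n·log(r) = 2·log(7) = 3.8918. ✓

I(r) ≈ 3.8918.


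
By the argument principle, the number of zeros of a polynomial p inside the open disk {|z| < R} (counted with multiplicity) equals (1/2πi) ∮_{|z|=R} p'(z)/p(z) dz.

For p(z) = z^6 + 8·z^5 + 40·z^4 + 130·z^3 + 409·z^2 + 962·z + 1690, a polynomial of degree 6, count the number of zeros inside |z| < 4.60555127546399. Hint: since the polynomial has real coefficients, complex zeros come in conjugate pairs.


The zeros of p are: (-2 + 3i), (-2 - 3i), (-3 + 2i), (-3 - 2i), (1 + 3i), (1 - 3i).
Their magnitudes are: 3.606, 3.606, 3.606, 3.606, 3.162, 3.162.
Zeros with |z| < R = 4.60555127546399: (-2 + 3i), (-2 - 3i), (-3 + 2i), (-3 - 2i), (1 + 3i), (1 - 3i).
Count = 6.
By the argument principle, (1/2πi) ∮_{|z|=R} p'(z)/p(z) dz equals exactly this count.

Number of zeros inside |z| < 4.60555127546399: 6.


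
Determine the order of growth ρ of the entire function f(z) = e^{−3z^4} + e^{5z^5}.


Each summand is entire of order 4 and 5 respectively (as in the single-exponential case). The order of a sum is at most the max of the orders, so ρ ≤ 5. For the lower bound: on |z|=r choose arg z so that 5z^5 is real positive; then |e^{5z^5}| = e^{5r^5} while |e^{-3z^4}| ≤ e^{3r^4} = o(e^{5r^5}). So |f| ≥ e^{5r^5}(1 − o(1)) and ρ ≥ 5. Hence ρ = max(4, 5) = 5.
Therefore ρ = 5.

Order ρ = 5.


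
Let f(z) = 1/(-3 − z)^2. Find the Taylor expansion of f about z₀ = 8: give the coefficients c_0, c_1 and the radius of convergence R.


Let w = z − z₀, so z = z₀ + w.
Then -3 − z = -3 − (z₀ + w) = (-3 − z₀) − w = -11 − w.
f(z) = 1/(-11 − w)^2 = (1/(-11)^2) · (1 − w/(-11))^{−2}.
By the binomial series (1−u)^{−2} = Σ_{n≥0} C(n+1, 1) u^n for |u|<1, with u = w/(-11):
  c_n = C(n+1, 1) / (-11)^(n+2).
  c_0 = 1/(-11)^2 = 1/121.
  c_1 = 2/(-11)^3 = -2/1331.
The series is valid for |w/d| < 1, i.e. |z − z₀| < |d|.
Radius of convergence: R = |-3 − z₀| = |-11| = 11 (distance from z₀ to the singularity z = -3).

c_0 = 1/121, c_1 = -2/1331; R = 11.


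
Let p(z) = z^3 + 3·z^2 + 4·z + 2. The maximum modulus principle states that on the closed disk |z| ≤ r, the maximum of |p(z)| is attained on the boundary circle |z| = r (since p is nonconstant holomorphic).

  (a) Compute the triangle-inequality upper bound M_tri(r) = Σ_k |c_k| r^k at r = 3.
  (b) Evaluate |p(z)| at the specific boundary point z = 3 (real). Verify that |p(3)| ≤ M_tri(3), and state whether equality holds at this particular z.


Coefficients: c_0 = 2, c_1 = 4, c_2 = 3, c_3 = 1. Radius r = 3.
Part (a). Triangle bound: M_tri(r) = Σ_k |c_k| r^k
  = |2|·3^0 + |4|·3^1 + |3|·3^2 + |1|·3^3
  = 2 + 12 + 27 + 27 = 68.
This bounds M(r) := max_{|z|=r} |p(z)| from above; equality holds iff all terms c_k z^k can be made to align in phase at a single z on |z|=r.
Part (b). At z = 3 (real, on the circle |z| = r):
  p(3) = (2)·3^0 + (4)·3^1 + (3)·3^2 + (1)·3^3 = 68.
  |p(3)| = 68.
Since all nonzero coefficients share the same sign, |p(3)| = 68 = M_tri(3); the triangle bound is attained at z = 3, so in fact M(r) = 68.

M_tri(3) = 68; |p(3)| = 68; equality at z=3: yes.


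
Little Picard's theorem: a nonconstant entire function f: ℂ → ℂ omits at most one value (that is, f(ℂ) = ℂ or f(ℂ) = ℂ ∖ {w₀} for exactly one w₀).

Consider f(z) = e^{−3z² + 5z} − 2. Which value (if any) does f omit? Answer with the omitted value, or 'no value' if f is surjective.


Little Picard bounds the complement of f(ℂ) to at most one point.
The exponent g(z) = −3z² + 5z is a nonconstant polynomial, hence surjective onto ℂ. So e^{g(z)} takes every value in {e^w : w ∈ ℂ} = ℂ ∖ {0}. Adding -2 shifts the range to ℂ ∖ {-2}. f omits exactly -2.

Omitted value: -2.


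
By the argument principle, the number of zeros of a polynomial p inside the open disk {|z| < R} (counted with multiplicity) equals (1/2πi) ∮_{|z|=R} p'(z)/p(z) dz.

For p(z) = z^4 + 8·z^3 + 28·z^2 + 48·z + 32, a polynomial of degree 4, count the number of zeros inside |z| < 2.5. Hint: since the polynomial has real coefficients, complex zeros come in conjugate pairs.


The zeros of p are: -2, (-2 + 2i), (-2 - 2i), -2.
Their magnitudes are: 2, 2.828, 2.828, 2.
Zeros with |z| < R = 2.5: -2, -2.
Count = 2.
By the argument principle, (1/2πi) ∮_{|z|=R} p'(z)/p(z) dz equals exactly this count.

Number of zeros inside |z| < 2.5: 2.


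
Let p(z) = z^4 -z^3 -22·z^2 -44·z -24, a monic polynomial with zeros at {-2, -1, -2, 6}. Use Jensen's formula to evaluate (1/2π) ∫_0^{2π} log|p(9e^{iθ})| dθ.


Zeros: -2, -2, -1, 6; r = 9.
Inside |z| < r: -2, -2, -1, 6. Outside (|z| ≥ r): ∅.
p(0) = -24, so log|p(0)| = log(24) = 3.1781.
Apply Jensen: I(r) = log|p(0)| + Σ_k log(r/|z_k|), summed over zeros inside |z| < r.
  log(r/|z_k|) for z_k = -2: log(9/2) = 1.5041
  log(r/|z_k|) for z_k = -1: log(9/1) = 2.1972
  log(r/|z_k|) for z_k = -2: log(9/2) = 1.5041
  log(r/|z_k|) for z_k = 6: log(9/6) = 0.4055
Sum over inside zeros: 5.6108.
I(r) = log|p(0)| + (inside sum) = 3.1781 + 5.6108 = 8.7889.
Closed form (all zeros inside, monic): I(r) = n·log(r) = 4·log(9) = 8.7889. ✓

I(r) ≈ 8.7889.


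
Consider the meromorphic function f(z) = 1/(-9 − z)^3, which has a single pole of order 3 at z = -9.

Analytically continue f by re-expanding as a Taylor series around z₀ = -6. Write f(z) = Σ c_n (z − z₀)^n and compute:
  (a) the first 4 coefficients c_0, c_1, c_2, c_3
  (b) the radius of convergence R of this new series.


Let w = z − z₀, so z = z₀ + w.
Then -9 − z = -9 − (z₀ + w) = (-9 − z₀) − w = -3 − w.
f(z) = 1/(-3 − w)^3 = (1/(-3)^3) · (1 − w/(-3))^{−3}.
By the binomial series (1−u)^{−3} = Σ_{n≥0} C(n+2, 2) u^n for |u|<1, with u = w/(-3):
  c_n = C(n+2, 2) / (-3)^(n+3).
  c_0 = 1/(-3)^3 = -1/27.
  c_1 = 3/(-3)^4 = 1/27.
  c_2 = 6/(-3)^5 = -2/81.
  c_3 = 10/(-3)^6 = 10/729.
The series is valid for |w/d| < 1, i.e. |z − z₀| < |d|.
Radius of convergence: R = |-9 − z₀| = |-3| = 3 (distance from z₀ to the singularity z = -9).

c_0 = -1/27, c_1 = 1/27, c_2 = -2/81, c_3 = 10/729; R = 3.


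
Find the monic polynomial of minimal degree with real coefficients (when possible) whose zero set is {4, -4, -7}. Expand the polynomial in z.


The polynomial is p(z) = ∏_{α ∈ S} (z − α), where S = {4, -4, -7}.
Expanding the product yields: p(z) = z^3 + 7·z^2 -16·z -112.
The resulting polynomial has degree 3 and real coefficients as required.

p(z) = z^3 + 7·z^2 -16·z -112.


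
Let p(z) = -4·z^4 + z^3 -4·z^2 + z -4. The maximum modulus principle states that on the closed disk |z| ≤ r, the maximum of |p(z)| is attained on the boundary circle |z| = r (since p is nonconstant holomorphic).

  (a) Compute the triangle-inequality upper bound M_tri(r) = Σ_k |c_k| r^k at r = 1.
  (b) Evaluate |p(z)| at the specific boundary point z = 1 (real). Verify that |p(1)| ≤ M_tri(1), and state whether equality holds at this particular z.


Coefficients: c_0 = -4, c_1 = 1, c_2 = -4, c_3 = 1, c_4 = -4. Radius r = 1.
Part (a). Triangle bound: M_tri(r) = Σ_k |c_k| r^k
  = |-4|·1^0 + |1|·1^1 + |-4|·1^2 + |1|·1^3 + |-4|·1^4
  = 4 + 1 + 4 + 1 + 4 = 14.
This bounds M(r) := max_{|z|=r} |p(z)| from above; equality holds iff all terms c_k z^k can be made to align in phase at a single z on |z|=r.
Part (b). At z = 1 (real, on the circle |z| = r):
  p(1) = (-4)·1^0 + (1)·1^1 + (-4)·1^2 + (1)·1^3 + (-4)·1^4 = -10.
  |p(1)| = 10.
Check: |p(1)| = 10 ≤ 14 = M_tri(1). ✓ Equality does not hold at z = 1 (the coefficients have mixed signs, so the terms do not all align in phase there).

M_tri(1) = 14; |p(1)| = 10; equality at z=1: no.


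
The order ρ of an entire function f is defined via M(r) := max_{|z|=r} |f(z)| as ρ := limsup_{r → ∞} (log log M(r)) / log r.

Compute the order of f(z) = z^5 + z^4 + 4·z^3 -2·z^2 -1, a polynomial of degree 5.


|f(z)| ≤ Σ|c_k|·r^k = O(r^5) as r → ∞. Polynomial growth is O(e^{r^ε}) for every ε > 0 (since r^5/e^{r^ε} → 0), so ρ ≤ ε for all ε > 0, i.e. ρ = 0. Every nonconstant polynomial has order 0.
Therefore ρ = 0.

Order ρ = 0.


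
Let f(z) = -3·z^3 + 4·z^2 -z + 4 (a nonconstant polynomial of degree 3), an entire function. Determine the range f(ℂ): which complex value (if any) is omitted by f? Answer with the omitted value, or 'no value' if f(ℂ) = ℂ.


Little Picard bounds the complement of f(ℂ) to at most one point.
For every w ∈ ℂ, the equation p(z) − w = 0 is a nonconstant polynomial in z and hence has at least one root by the fundamental theorem of algebra. So p is surjective onto ℂ, omitting no value.

Omitted value: no value.


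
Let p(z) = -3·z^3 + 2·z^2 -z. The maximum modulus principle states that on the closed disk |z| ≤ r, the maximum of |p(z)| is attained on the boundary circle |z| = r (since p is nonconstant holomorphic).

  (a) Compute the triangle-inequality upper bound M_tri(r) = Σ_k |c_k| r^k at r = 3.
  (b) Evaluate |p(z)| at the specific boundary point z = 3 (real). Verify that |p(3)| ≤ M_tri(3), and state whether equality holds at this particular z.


Coefficients: c_0 = 0, c_1 = -1, c_2 = 2, c_3 = -3. Radius r = 3.
Part (a). Triangle bound: M_tri(r) = Σ_k |c_k| r^k
  = |0|·3^0 + |-1|·3^1 + |2|·3^2 + |-3|·3^3
  = 0 + 3 + 18 + 81 = 102.
This bounds M(r) := max_{|z|=r} |p(z)| from above; equality holds iff all terms c_k z^k can be made to align in phase at a single z on |z|=r.
Part (b). At z = 3 (real, on the circle |z| = r):
  p(3) = (0)·3^0 + (-1)·3^1 + (2)·3^2 + (-3)·3^3 = -66.
  |p(3)| = 66.
Check: |p(3)| = 66 ≤ 102 = M_tri(3). ✓ Equality does not hold at z = 3 (the coefficients have mixed signs, so the terms do not all align in phase there).

M_tri(3) = 102; |p(3)| = 66; equality at z=3: no.


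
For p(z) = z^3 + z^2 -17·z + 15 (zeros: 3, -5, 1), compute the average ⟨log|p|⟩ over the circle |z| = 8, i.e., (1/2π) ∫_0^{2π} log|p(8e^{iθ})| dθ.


Zeros: -5, 1, 3; r = 8.
Inside |z| < r: -5, 1, 3. Outside (|z| ≥ r): ∅.
p(0) = 15, so log|p(0)| = log(15) = 2.7081.
Apply Jensen: I(r) = log|p(0)| + Σ_k log(r/|z_k|), summed over zeros inside |z| < r.
  log(r/|z_k|) for z_k = 3: log(8/3) = 0.9808
  log(r/|z_k|) for z_k = -5: log(8/5) = 0.4700
  log(r/|z_k|) for z_k = 1: log(8/1) = 2.0794
Sum over inside zeros: 3.5303.
I(r) = log|p(0)| + (inside sum) = 2.7081 + 3.5303 = 6.2383.
Closed form (all zeros inside, monic): I(r) = n·log(r) = 3·log(8) = 6.2383. ✓

I(r) ≈ 6.2383.


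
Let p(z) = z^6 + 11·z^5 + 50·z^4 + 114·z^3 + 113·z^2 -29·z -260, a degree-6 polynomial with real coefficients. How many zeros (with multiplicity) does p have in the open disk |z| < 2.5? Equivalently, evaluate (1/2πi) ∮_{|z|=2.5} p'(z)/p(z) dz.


The zeros of p are: 1, (-1 + 2i), (-1 - 2i), (-3 + 2i), (-3 - 2i), -4.
Their magnitudes are: 1, 2.236, 2.236, 3.606, 3.606, 4.
Zeros with |z| < R = 2.5: 1, (-1 + 2i), (-1 - 2i).
Count = 3.
By the argument principle, (1/2πi) ∮_{|z|=R} p'(z)/p(z) dz equals exactly this count.

Number of zeros inside |z| < 2.5: 3.


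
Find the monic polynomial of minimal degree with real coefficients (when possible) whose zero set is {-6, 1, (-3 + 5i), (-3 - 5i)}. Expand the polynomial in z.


The polynomial is p(z) = ∏_{α ∈ S} (z − α), where S = {-6, 1, (-3 + 5i), (-3 - 5i)}.
Expanding the product yields: p(z) = z^4 + 11·z^3 + 58·z^2 + 134·z -204.
Note conjugate pairs combine to real quadratics: (z − (-3+5i))(z − (-3−5i)) = z² + 6z + 34.
The resulting polynomial has degree 4 and real coefficients as required.

p(z) = z^4 + 11·z^3 + 58·z^2 + 134·z -204.


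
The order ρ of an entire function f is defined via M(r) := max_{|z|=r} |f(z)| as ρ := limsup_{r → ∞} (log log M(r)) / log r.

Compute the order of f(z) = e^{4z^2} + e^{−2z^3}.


Each summand is entire of order 2 and 3 respectively (as in the single-exponential case). The order of a sum is at most the max of the orders, so ρ ≤ 3. For the lower bound: on |z|=r choose arg z so that -2z^3 is real positive; then |e^{-2z^3}| = e^{2r^3} while |e^{4z^2}| ≤ e^{4r^2} = o(e^{2r^3}). So |f| ≥ e^{2r^3}(1 − o(1)) and ρ ≥ 3. Hence ρ = max(2, 3) = 3.
Therefore ρ = 3.

Order ρ = 3.


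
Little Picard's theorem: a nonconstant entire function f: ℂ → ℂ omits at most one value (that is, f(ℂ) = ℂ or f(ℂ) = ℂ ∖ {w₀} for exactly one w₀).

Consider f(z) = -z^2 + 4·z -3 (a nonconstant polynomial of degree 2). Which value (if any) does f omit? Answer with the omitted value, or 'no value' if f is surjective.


Little Picard bounds the complement of f(ℂ) to at most one point.
For every w ∈ ℂ, the equation p(z) − w = 0 is a nonconstant polynomial in z and hence has at least one root by the fundamental theorem of algebra. So p is surjective onto ℂ, omitting no value.

Omitted value: no value.


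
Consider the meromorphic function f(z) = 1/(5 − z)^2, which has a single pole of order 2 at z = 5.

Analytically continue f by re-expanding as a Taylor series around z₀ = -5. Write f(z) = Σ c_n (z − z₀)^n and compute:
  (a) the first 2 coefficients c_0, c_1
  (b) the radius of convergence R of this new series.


Let w = z − z₀, so z = z₀ + w.
Then 5 − z = 5 − (z₀ + w) = (5 − z₀) − w = 10 − w.
f(z) = 1/(10 − w)^2 = (1/(10)^2) · (1 − w/(10))^{−2}.
By the binomial series (1−u)^{−2} = Σ_{n≥0} C(n+1, 1) u^n for |u|<1, with u = w/(10):
  c_n = C(n+1, 1) / (10)^(n+2).
  c_0 = 1/(10)^2 = 1/100.
  c_1 = 2/(10)^3 = 1/500.
The series is valid for |w/d| < 1, i.e. |z − z₀| < |d|.
Radius of convergence: R = |5 − z₀| = |10| = 10 (distance from z₀ to the singularity z = 5).

c_0 = 1/100, c_1 = 1/500; R = 10.


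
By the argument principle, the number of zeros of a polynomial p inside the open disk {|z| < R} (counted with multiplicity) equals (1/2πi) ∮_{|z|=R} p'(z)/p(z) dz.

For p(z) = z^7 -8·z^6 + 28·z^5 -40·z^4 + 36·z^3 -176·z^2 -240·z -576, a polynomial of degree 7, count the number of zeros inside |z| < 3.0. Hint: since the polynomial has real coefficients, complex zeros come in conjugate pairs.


The zeros of p are: (-1 + 1i), (-1 - 1i), (3 + 3i), (3 - 3i), 4, (0 + 2i), (0 - 2i).
Their magnitudes are: 1.414, 1.414, 4.243, 4.243, 4, 2, 2.
Zeros with |z| < R = 3.0: (-1 + 1i), (-1 - 1i), (0 + 2i), (0 - 2i).
Count = 4.
By the argument principle, (1/2πi) ∮_{|z|=R} p'(z)/p(z) dz equals exactly this count.

Number of zeros inside |z| < 3.0: 4.


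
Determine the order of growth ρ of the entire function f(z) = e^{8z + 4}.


|e^{8z + 4}| = e^{Re(8·z) + 4} ≤ e^{8|z|^1 + 4} = e^{8r^1 + 4} on |z| = r, so ρ ≤ 1. Choosing z on |z|=r so that 8·z is real positive (always possible by picking arg z appropriately) gives |f(z)| = e^{8r^1 + 4}, matching the bound. The additive constant 4 does not affect log log M(r) ~ 1·log r. Hence ρ = 1.
Therefore ρ = 1.

Order ρ = 1.


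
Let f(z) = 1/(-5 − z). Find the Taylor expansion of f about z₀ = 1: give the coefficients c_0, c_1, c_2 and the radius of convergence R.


Let w = z − z₀, so z = z₀ + w.
Then -5 − z = -5 − (z₀ + w) = (-5 − z₀) − w = -6 − w.
f(z) = 1/(-6 − w) = (1/(-6)) · 1/(1 − w/(-6)) = Σ_{n≥0} w^n / (-6)^(n+1).
So c_n = 1/(-6)^(n+1):
  c_0 = 1/(-6)^1 = -1/6.
  c_1 = 1/(-6)^2 = 1/36.
  c_2 = 1/(-6)^3 = -1/216.
The series is valid for |w/d| < 1, i.e. |z − z₀| < |d|.
Radius of convergence: R = |-5 − z₀| = |-6| = 6 (distance from z₀ to the singularity z = -5).

c_0 = -1/6, c_1 = 1/36, c_2 = -1/216; R = 6.


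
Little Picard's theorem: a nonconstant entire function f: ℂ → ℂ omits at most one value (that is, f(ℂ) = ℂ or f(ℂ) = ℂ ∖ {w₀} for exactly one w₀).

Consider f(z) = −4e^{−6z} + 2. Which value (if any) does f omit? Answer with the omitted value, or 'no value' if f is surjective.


Little Picard bounds the complement of f(ℂ) to at most one point.
e^{−6z} is never zero on ℂ, so -4·e^{−6z} takes every value in ℂ ∖ {0}. Adding 2 shifts the range to ℂ ∖ {2}. Thus f omits exactly the value 2.

Omitted value: 2.


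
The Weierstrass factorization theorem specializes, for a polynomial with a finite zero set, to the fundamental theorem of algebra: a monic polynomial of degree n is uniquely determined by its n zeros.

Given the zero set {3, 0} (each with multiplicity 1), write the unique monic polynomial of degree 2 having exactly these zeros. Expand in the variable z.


The polynomial is p(z) = ∏_{α ∈ S} (z − α), where S = {3, 0}.
Expanding the product yields: p(z) = z^2 -3·z.
The resulting polynomial has degree 2 and real coefficients as required.

p(z) = z^2 -3·z.


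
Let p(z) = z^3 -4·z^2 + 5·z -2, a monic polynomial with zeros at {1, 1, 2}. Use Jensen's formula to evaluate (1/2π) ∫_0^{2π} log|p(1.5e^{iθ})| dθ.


Zeros: 1, 1, 2; r = 1.5.
Inside |z| < r: 1, 1. Outside (|z| ≥ r): 2.
p(0) = -2, so log|p(0)| = log(2) = 0.6931.
Apply Jensen: I(r) = log|p(0)| + Σ_k log(r/|z_k|), summed over zeros inside |z| < r.
  log(r/|z_k|) for z_k = 1: log(1.5/1) = 0.4055
  log(r/|z_k|) for z_k = 1: log(1.5/1) = 0.4055
  Outside zeros (2) contribute nothing to the Jensen sum.
Sum over inside zeros: 0.8109.
I(r) = log|p(0)| + (inside sum) = 0.6931 + 0.8109 = 1.5041.
Note: since some zeros are outside |z| ≤ r, the simplified n·log(r) form does NOT apply — only the inside zeros contribute.

I(r) ≈ 1.5041.


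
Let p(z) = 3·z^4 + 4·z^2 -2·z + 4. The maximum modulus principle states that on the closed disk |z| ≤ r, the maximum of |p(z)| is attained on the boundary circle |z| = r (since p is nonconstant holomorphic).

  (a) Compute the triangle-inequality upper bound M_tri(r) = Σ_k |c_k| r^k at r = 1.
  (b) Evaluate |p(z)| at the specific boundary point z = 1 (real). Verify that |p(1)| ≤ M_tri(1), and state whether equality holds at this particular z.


Coefficients: c_0 = 4, c_1 = -2, c_2 = 4, c_3 = 0, c_4 = 3. Radius r = 1.
Part (a). Triangle bound: M_tri(r) = Σ_k |c_k| r^k
  = |4|·1^0 + |-2|·1^1 + |4|·1^2 + |0|·1^3 + |3|·1^4
  = 4 + 2 + 4 + 0 + 3 = 13.
This bounds M(r) := max_{|z|=r} |p(z)| from above; equality holds iff all terms c_k z^k can be made to align in phase at a single z on |z|=r.
Part (b). At z = 1 (real, on the circle |z| = r):
  p(1) = (4)·1^0 + (-2)·1^1 + (4)·1^2 + (0)·1^3 + (3)·1^4 = 9.
  |p(1)| = 9.
Check: |p(1)| = 9 ≤ 13 = M_tri(1). ✓ Equality does not hold at z = 1 (the coefficients have mixed signs, so the terms do not all align in phase there).

M_tri(1) = 13; |p(1)| = 9; equality at z=1: no.


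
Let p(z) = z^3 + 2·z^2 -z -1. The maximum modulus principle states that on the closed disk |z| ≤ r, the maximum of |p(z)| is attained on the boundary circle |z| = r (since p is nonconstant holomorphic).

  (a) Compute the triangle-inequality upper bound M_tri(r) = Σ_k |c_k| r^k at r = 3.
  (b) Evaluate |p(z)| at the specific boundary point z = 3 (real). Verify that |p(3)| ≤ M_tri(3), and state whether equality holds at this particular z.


Coefficients: c_0 = -1, c_1 = -1, c_2 = 2, c_3 = 1. Radius r = 3.
Part (a). Triangle bound: M_tri(r) = Σ_k |c_k| r^k
  = |-1|·3^0 + |-1|·3^1 + |2|·3^2 + |1|·3^3
  = 1 + 3 + 18 + 27 = 49.
This bounds M(r) := max_{|z|=r} |p(z)| from above; equality holds iff all terms c_k z^k can be made to align in phase at a single z on |z|=r.
Part (b). At z = 3 (real, on the circle |z| = r):
  p(3) = (-1)·3^0 + (-1)·3^1 + (2)·3^2 + (1)·3^3 = 41.
  |p(3)| = 41.
Check: |p(3)| = 41 ≤ 49 = M_tri(3). ✓ Equality does not hold at z = 3 (the coefficients have mixed signs, so the terms do not all align in phase there).

M_tri(3) = 49; |p(3)| = 41; equality at z=3: no.


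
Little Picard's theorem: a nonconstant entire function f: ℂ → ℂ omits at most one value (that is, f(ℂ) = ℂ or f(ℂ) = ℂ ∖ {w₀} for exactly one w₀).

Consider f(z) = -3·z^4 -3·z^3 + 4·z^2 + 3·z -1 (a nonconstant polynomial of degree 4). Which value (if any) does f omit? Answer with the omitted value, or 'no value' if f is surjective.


Little Picard bounds the complement of f(ℂ) to at most one point.
For every w ∈ ℂ, the equation p(z) − w = 0 is a nonconstant polynomial in z and hence has at least one root by the fundamental theorem of algebra. So p is surjective onto ℂ, omitting no value.

Omitted value: no value.


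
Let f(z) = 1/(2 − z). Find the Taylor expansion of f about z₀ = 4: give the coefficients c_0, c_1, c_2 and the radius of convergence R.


Let w = z − z₀, so z = z₀ + w.
Then 2 − z = 2 − (z₀ + w) = (2 − z₀) − w = -2 − w.
f(z) = 1/(-2 − w) = (1/(-2)) · 1/(1 − w/(-2)) = Σ_{n≥0} w^n / (-2)^(n+1).
So c_n = 1/(-2)^(n+1):
  c_0 = 1/(-2)^1 = -1/2.
  c_1 = 1/(-2)^2 = 1/4.
  c_2 = 1/(-2)^3 = -1/8.
The series is valid for |w/d| < 1, i.e. |z − z₀| < |d|.
Radius of convergence: R = |2 − z₀| = |-2| = 2 (distance from z₀ to the singularity z = 2).

c_0 = -1/2, c_1 = 1/4, c_2 = -1/8; R = 2.


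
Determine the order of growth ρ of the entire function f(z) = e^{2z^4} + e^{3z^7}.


Each summand is entire of order 4 and 7 respectively (as in the single-exponential case). The order of a sum is at most the max of the orders, so ρ ≤ 7. For the lower bound: on |z|=r choose arg z so that 3z^7 is real positive; then |e^{3z^7}| = e^{3r^7} while |e^{2z^4}| ≤ e^{2r^4} = o(e^{3r^7}). So |f| ≥ e^{3r^7}(1 − o(1)) and ρ ≥ 7. Hence ρ = max(4, 7) = 7.
Therefore ρ = 7.

Order ρ = 7.


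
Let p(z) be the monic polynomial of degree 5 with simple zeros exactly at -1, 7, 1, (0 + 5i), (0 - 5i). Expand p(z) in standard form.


The polynomial is p(z) = ∏_{α ∈ S} (z − α), where S = {-1, 7, 1, (0 + 5i), (0 - 5i)}.
Expanding the product yields: p(z) = z^5 -7·z^4 + 24·z^3 -168·z^2 -25·z + 175.
Note conjugate pairs combine to real quadratics: (z − (0+5i))(z − (0−5i)) = z² + 25.
The resulting polynomial has degree 5 and real coefficients as required.

p(z) = z^5 -7·z^4 + 24·z^3 -168·z^2 -25·z + 175.


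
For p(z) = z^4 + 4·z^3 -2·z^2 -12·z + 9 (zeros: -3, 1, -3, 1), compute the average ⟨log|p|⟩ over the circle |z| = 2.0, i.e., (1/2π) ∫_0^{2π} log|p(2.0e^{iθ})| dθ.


Zeros: -3, -3, 1, 1; r = 2.0.
Inside |z| < r: 1, 1. Outside (|z| ≥ r): -3, -3.
p(0) = 9, so log|p(0)| = log(9) = 2.1972.
Apply Jensen: I(r) = log|p(0)| + Σ_k log(r/|z_k|), summed over zeros inside |z| < r.
  log(r/|z_k|) for z_k = 1: log(2.0/1) = 0.6931
  log(r/|z_k|) for z_k = 1: log(2.0/1) = 0.6931
  Outside zeros (-3, -3) contribute nothing to the Jensen sum.
Sum over inside zeros: 1.3863.
I(r) = log|p(0)| + (inside sum) = 2.1972 + 1.3863 = 3.5835.
Note: since some zeros are outside |z| ≤ r, the simplified n·log(r) form does NOT apply — only the inside zeros contribute.

I(r) ≈ 3.5835.


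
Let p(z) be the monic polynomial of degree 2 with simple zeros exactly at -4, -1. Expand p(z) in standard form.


The polynomial is p(z) = ∏_{α ∈ S} (z − α), where S = {-4, -1}.
Expanding the product yields: p(z) = z^2 + 5·z + 4.
The resulting polynomial has degree 2 and real coefficients as required.

p(z) = z^2 + 5·z + 4.


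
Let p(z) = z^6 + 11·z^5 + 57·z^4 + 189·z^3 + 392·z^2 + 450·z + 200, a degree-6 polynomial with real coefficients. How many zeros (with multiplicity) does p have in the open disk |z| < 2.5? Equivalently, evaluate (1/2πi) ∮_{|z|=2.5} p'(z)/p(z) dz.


The zeros of p are: -1, (-2 + 1i), (-2 - 1i), -4, (-1 + 3i), (-1 - 3i).
Their magnitudes are: 1, 2.236, 2.236, 4, 3.162, 3.162.
Zeros with |z| < R = 2.5: -1, (-2 + 1i), (-2 - 1i).
Count = 3.
By the argument principle, (1/2πi) ∮_{|z|=R} p'(z)/p(z) dz equals exactly this count.

Number of zeros inside |z| < 2.5: 3.


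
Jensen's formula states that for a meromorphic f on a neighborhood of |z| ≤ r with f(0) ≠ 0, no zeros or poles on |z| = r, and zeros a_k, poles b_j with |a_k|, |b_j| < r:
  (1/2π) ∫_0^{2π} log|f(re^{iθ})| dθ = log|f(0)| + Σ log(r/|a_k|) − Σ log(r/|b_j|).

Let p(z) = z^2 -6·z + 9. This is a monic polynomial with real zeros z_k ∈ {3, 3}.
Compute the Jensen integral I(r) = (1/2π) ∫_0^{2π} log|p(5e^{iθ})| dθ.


Zeros: 3, 3; r = 5.
Inside |z| < r: 3, 3. Outside (|z| ≥ r): ∅.
p(0) = 9, so log|p(0)| = log(9) = 2.1972.
Apply Jensen: I(r) = log|p(0)| + Σ_k log(r/|z_k|), summed over zeros inside |z| < r.
  log(r/|z_k|) for z_k = 3: log(5/3) = 0.5108
  log(r/|z_k|) for z_k = 3: log(5/3) = 0.5108
Sum over inside zeros: 1.0217.
I(r) = log|p(0)| + (inside sum) = 2.1972 + 1.0217 = 3.2189.
Closed form (all zeros inside, monic): I(r) = n·log(r) = 2·log(5) = 3.2189. ✓

I(r) ≈ 3.2189.


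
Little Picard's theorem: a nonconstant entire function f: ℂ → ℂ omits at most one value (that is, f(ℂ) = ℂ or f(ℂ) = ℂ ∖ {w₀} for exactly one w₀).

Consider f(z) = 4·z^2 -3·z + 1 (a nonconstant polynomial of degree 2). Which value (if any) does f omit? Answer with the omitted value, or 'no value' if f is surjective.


Little Picard bounds the complement of f(ℂ) to at most one point.
For every w ∈ ℂ, the equation p(z) − w = 0 is a nonconstant polynomial in z and hence has at least one root by the fundamental theorem of algebra. So p is surjective onto ℂ, omitting no value.

Omitted value: no value.


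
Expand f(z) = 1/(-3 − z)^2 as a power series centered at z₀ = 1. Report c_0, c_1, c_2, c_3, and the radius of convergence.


Let w = z − z₀, so z = z₀ + w.
Then -3 − z = -3 − (z₀ + w) = (-3 − z₀) − w = -4 − w.
f(z) = 1/(-4 − w)^2 = (1/(-4)^2) · (1 − w/(-4))^{−2}.
By the binomial series (1−u)^{−2} = Σ_{n≥0} C(n+1, 1) u^n for |u|<1, with u = w/(-4):
  c_n = C(n+1, 1) / (-4)^(n+2).
  c_0 = 1/(-4)^2 = 1/16.
  c_1 = 2/(-4)^3 = -1/32.
  c_2 = 3/(-4)^4 = 3/256.
  c_3 = 4/(-4)^5 = -1/256.
The series is valid for |w/d| < 1, i.e. |z − z₀| < |d|.
Radius of convergence: R = |-3 − z₀| = |-4| = 4 (distance from z₀ to the singularity z = -3).

c_0 = 1/16, c_1 = -1/32, c_2 = 3/256, c_3 = -1/256; R = 4.


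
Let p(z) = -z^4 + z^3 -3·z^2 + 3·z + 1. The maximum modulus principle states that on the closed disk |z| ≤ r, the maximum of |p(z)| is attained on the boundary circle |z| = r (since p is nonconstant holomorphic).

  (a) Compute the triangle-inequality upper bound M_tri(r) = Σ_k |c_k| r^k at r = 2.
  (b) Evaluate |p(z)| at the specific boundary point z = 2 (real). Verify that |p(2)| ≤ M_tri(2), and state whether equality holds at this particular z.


Coefficients: c_0 = 1, c_1 = 3, c_2 = -3, c_3 = 1, c_4 = -1. Radius r = 2.
Part (a). Triangle bound: M_tri(r) = Σ_k |c_k| r^k
  = |1|·2^0 + |3|·2^1 + |-3|·2^2 + |1|·2^3 + |-1|·2^4
  = 1 + 6 + 12 + 8 + 16 = 43.
This bounds M(r) := max_{|z|=r} |p(z)| from above; equality holds iff all terms c_k z^k can be made to align in phase at a single z on |z|=r.
Part (b). At z = 2 (real, on the circle |z| = r):
  p(2) = (1)·2^0 + (3)·2^1 + (-3)·2^2 + (1)·2^3 + (-1)·2^4 = -13.
  |p(2)| = 13.
Check: |p(2)| = 13 ≤ 43 = M_tri(2). ✓ Equality does not hold at z = 2 (the coefficients have mixed signs, so the terms do not all align in phase there).

M_tri(2) = 43; |p(2)| = 13; equality at z=2: no.


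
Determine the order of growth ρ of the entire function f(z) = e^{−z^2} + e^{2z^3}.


Each summand is entire of order 2 and 3 respectively (as in the single-exponential case). The order of a sum is at most the max of the orders, so ρ ≤ 3. For the lower bound: on |z|=r choose arg z so that 2z^3 is real positive; then |e^{2z^3}| = e^{2r^3} while |e^{-1z^2}| ≤ e^{1r^2} = o(e^{2r^3}). So |f| ≥ e^{2r^3}(1 − o(1)) and ρ ≥ 3. Hence ρ = max(2, 3) = 3.
Therefore ρ = 3.

Order ρ = 3.


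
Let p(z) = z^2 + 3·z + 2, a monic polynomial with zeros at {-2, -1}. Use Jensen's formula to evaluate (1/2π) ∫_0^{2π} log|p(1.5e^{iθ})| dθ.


Zeros: -2, -1; r = 1.5.
Inside |z| < r: -1. Outside (|z| ≥ r): -2.
p(0) = 2, so log|p(0)| = log(2) = 0.6931.
Apply Jensen: I(r) = log|p(0)| + Σ_k log(r/|z_k|), summed over zeros inside |z| < r.
  log(r/|z_k|) for z_k = -1: log(1.5/1) = 0.4055
  Outside zeros (-2) contribute nothing to the Jensen sum.
Sum over inside zeros: 0.4055.
I(r) = log|p(0)| + (inside sum) = 0.6931 + 0.4055 = 1.0986.
Note: since some zeros are outside |z| ≤ r, the simplified n·log(r) form does NOT apply — only the inside zeros contribute.

I(r) ≈ 1.0986.


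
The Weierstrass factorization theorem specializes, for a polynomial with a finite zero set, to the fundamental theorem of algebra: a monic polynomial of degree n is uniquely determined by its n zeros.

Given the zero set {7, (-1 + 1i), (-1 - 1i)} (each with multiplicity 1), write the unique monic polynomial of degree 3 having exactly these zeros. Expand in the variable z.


The polynomial is p(z) = ∏_{α ∈ S} (z − α), where S = {7, (-1 + 1i), (-1 - 1i)}.
Expanding the product yields: p(z) = z^3 -5·z^2 -12·z -14.
Note conjugate pairs combine to real quadratics: (z − (-1+1i))(z − (-1−1i)) = z² + 2z + 2.
The resulting polynomial has degree 3 and real coefficients as required.

p(z) = z^3 -5·z^2 -12·z -14.


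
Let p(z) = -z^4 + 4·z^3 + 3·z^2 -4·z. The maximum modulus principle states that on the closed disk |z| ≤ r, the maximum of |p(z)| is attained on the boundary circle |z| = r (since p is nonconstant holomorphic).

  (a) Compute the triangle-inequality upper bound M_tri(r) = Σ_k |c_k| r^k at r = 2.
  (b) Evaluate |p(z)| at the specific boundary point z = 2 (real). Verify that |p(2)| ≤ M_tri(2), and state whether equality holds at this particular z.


Coefficients: c_0 = 0, c_1 = -4, c_2 = 3, c_3 = 4, c_4 = -1. Radius r = 2.
Part (a). Triangle bound: M_tri(r) = Σ_k |c_k| r^k
  = |0|·2^0 + |-4|·2^1 + |3|·2^2 + |4|·2^3 + |-1|·2^4
  = 0 + 8 + 12 + 32 + 16 = 68.
This bounds M(r) := max_{|z|=r} |p(z)| from above; equality holds iff all terms c_k z^k can be made to align in phase at a single z on |z|=r.
Part (b). At z = 2 (real, on the circle |z| = r):
  p(2) = (0)·2^0 + (-4)·2^1 + (3)·2^2 + (4)·2^3 + (-1)·2^4 = 20.
  |p(2)| = 20.
Check: |p(2)| = 20 ≤ 68 = M_tri(2). ✓ Equality does not hold at z = 2 (the coefficients have mixed signs, so the terms do not all align in phase there).

M_tri(2) = 68; |p(2)| = 20; equality at z=2: no.


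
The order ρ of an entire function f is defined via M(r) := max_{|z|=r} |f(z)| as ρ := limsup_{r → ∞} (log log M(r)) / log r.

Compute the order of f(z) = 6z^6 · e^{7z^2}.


M(r) = max_{|z|=r} |6|·|z|^6·|e^{7z^2}| = 6·r^6 · e^{7r^2} (the factors attain their maxima compatibly on |z|=r). Then log M(r) = log 6 + 6·log r + 7r^2, dominated by the last term, so log log M(r) ~ 2·log r. The polynomial factor 6z^6 contributes only a log r term and does not affect the order. ρ = 2.
Therefore ρ = 2.

Order ρ = 2.


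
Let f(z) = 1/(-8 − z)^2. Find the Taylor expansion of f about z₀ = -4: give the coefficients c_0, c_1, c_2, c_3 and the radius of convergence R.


Let w = z − z₀, so z = z₀ + w.
Then -8 − z = -8 − (z₀ + w) = (-8 − z₀) − w = -4 − w.
f(z) = 1/(-4 − w)^2 = (1/(-4)^2) · (1 − w/(-4))^{−2}.
By the binomial series (1−u)^{−2} = Σ_{n≥0} C(n+1, 1) u^n for |u|<1, with u = w/(-4):
  c_n = C(n+1, 1) / (-4)^(n+2).
  c_0 = 1/(-4)^2 = 1/16.
  c_1 = 2/(-4)^3 = -1/32.
  c_2 = 3/(-4)^4 = 3/256.
  c_3 = 4/(-4)^5 = -1/256.
The series is valid for |w/d| < 1, i.e. |z − z₀| < |d|.
Radius of convergence: R = |-8 − z₀| = |-4| = 4 (distance from z₀ to the singularity z = -8).

c_0 = 1/16, c_1 = -1/32, c_2 = 3/256, c_3 = -1/256; R = 4.


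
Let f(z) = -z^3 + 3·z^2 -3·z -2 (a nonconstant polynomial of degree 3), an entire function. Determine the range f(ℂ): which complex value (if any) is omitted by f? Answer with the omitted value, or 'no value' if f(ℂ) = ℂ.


Little Picard bounds the complement of f(ℂ) to at most one point.
For every w ∈ ℂ, the equation p(z) − w = 0 is a nonconstant polynomial in z and hence has at least one root by the fundamental theorem of algebra. So p is surjective onto ℂ, omitting no value.

Omitted value: no value.


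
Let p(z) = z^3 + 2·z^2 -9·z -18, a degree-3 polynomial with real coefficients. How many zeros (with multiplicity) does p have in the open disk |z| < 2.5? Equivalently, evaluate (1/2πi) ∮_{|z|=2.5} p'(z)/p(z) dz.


The zeros of p are: -2, 3, -3.
Their magnitudes are: 2, 3, 3.
Zeros with |z| < R = 2.5: -2.
Count = 1.
By the argument principle, (1/2πi) ∮_{|z|=R} p'(z)/p(z) dz equals exactly this count.

Number of zeros inside |z| < 2.5: 1.


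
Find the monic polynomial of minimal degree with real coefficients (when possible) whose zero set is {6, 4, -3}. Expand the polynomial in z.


The polynomial is p(z) = ∏_{α ∈ S} (z − α), where S = {6, 4, -3}.
Expanding the product yields: p(z) = z^3 -7·z^2 -6·z + 72.
The resulting polynomial has degree 3 and real coefficients as required.

p(z) = z^3 -7·z^2 -6·z + 72.


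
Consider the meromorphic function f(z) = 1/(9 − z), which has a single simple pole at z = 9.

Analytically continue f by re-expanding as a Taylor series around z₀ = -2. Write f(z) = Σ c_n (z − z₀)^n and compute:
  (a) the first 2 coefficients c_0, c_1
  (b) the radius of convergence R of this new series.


Let w = z − z₀, so z = z₀ + w.
Then 9 − z = 9 − (z₀ + w) = (9 − z₀) − w = 11 − w.
f(z) = 1/(11 − w) = (1/(11)) · 1/(1 − w/(11)) = Σ_{n≥0} w^n / (11)^(n+1).
So c_n = 1/(11)^(n+1):
  c_0 = 1/(11)^1 = 1/11.
  c_1 = 1/(11)^2 = 1/121.
The series is valid for |w/d| < 1, i.e. |z − z₀| < |d|.
Radius of convergence: R = |9 − z₀| = |11| = 11 (distance from z₀ to the singularity z = 9).

c_0 = 1/11, c_1 = 1/121; R = 11.


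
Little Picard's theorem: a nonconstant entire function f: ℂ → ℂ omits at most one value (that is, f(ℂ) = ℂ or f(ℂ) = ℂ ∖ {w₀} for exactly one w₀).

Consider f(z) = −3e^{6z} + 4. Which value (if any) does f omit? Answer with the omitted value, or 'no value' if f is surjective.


Little Picard bounds the complement of f(ℂ) to at most one point.
e^{6z} is never zero on ℂ, so -3·e^{6z} takes every value in ℂ ∖ {0}. Adding 4 shifts the range to ℂ ∖ {4}. Thus f omits exactly the value 4.

Omitted value: 4.
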